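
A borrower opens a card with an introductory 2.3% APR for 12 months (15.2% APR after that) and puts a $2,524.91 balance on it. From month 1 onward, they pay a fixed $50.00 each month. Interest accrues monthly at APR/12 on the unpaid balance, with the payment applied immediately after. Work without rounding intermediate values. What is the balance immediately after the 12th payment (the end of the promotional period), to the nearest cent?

$1,977.23

Promo months 1–12 at r₀ = 2.3%/12 = 0.00191667; months 13+ at r₁ = 15.2%/12 = 0.0126667.
After month 12: iterate B ← B·(1+r₀) − $50.00 for 12 months → $1,977.23.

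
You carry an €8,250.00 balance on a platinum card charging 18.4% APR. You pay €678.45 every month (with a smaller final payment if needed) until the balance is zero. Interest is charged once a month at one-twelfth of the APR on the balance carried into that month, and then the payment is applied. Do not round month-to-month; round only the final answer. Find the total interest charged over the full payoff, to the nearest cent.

Monthly rate r = 18.4%/12 = 1.53333% = 0.0153333.
Payoff takes n = ⌈−ln(1 − rB₀/P)/ln(1+r)⌉ = ⌈13.561⌉ = 14 payments; the last is €381.71.
Total paid = 13·€678.45 + €381.71 = €9,201.56.
Total interest = total paid − principal = €9,201.56 − €8,250.00 = €951.56.

€951.56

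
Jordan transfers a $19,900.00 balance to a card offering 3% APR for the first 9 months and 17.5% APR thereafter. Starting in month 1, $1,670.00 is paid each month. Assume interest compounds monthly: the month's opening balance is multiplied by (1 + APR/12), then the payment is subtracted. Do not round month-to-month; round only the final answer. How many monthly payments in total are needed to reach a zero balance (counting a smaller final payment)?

Promo months 1–9 at r₀ = 3%/12 = 0.0025; months 10+ at r₁ = 17.5%/12 = 0.0145833.
After month 9: iterate B ← B·(1+r₀) − $1,670.00 for 9 months → $5,171.07.
Then at r₁ with $1,670.00/mo: n₂ = −ln(1 − r₁·B/P)/ln(1+r₁) ≈ 3.19 → 4 more payments.

13 payments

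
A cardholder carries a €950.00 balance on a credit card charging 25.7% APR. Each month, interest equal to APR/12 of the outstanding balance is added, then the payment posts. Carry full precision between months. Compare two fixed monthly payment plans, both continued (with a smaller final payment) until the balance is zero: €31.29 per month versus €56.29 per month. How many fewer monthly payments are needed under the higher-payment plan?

28 fewer payments

Monthly rate r = 25.7%/12 = 2.14167% = 0.0214167.
At €31.29/mo: n = ⌈−ln(1 − rB₀/P)/ln(1+r)⌉ = 50 payments (last €18.03); total interest = total paid − €950.00 = €601.24.
At €56.29/mo: 22 payments (last €9.51); total interest €241.60.
Payments saved = 50 − 22 = 28.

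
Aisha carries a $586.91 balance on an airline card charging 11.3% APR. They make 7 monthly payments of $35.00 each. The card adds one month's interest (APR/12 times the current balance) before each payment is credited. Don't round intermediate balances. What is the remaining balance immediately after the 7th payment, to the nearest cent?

Monthly rate r = 11.3%/12 = 0.941667% = 0.00941667.
Each month: B ← B·(1+r) − $35.00.
Month 1: interest $5.53; balance after payment $557.44.
Month 2: interest $5.25; balance after payment $527.69.
Month 3: interest $4.97; balance after payment $497.65.
Month 4: interest $4.69; balance after payment $467.34.
Month 5: interest $4.40; balance after payment $436.74.
Month 6: interest $4.11; balance after payment $405.85.
Month 7: interest $3.82; balance after payment $374.68.

$374.68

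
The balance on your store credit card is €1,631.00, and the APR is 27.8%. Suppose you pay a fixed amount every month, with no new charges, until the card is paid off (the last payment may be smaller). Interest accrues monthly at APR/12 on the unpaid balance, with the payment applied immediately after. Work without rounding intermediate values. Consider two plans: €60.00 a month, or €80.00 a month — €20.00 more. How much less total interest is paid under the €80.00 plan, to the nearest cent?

Monthly rate r = 27.8%/12 = 2.31667% = 0.0231667.
At €60.00/mo: n = ⌈−ln(1 − rB₀/P)/ln(1+r)⌉ = 44 payments (last €23.13); total interest = total paid − €1,631.00 = €972.13.
At €80.00/mo: 28 payments (last €73.02); total interest €602.02.
Interest saved = €972.13 − €602.02 = €370.11.

€370.11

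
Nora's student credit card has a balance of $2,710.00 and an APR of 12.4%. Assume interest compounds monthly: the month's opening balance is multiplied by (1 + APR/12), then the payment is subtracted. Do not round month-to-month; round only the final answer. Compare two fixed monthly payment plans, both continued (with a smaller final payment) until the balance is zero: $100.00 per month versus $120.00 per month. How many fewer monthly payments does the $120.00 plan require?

Monthly rate r = 12.4%/12 = 1.03333% = 0.0103333.
At $100.00/mo: n = ⌈−ln(1 − rB₀/P)/ln(1+r)⌉ = 32 payments (last $95.94); total interest = total paid − $2,710.00 = $485.94.
At $120.00/mo: 26 payments (last $102.00); total interest $392.00.
Payments saved = 32 − 26 = 6.

6 fewer payments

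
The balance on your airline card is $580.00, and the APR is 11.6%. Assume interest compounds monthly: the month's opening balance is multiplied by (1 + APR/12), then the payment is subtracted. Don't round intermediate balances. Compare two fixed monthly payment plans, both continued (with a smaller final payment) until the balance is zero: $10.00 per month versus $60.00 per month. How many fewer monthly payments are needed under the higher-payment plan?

75 fewer payments

Monthly rate r = 11.6%/12 = 0.966667% = 0.00966667.
At $10.00/mo: n = ⌈−ln(1 − rB₀/P)/ln(1+r)⌉ = 86 payments (last $4.98); total interest = total paid − $580.00 = $274.98.
At $60.00/mo: 11 payments (last $11.90); total interest $31.90.
Payments saved = 86 − 11 = 75.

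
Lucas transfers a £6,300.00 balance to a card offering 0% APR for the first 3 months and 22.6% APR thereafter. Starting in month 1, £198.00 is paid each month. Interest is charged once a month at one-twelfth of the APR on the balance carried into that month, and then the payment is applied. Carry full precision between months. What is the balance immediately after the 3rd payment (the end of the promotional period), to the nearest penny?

Promo months 1–3 at r₀ = 0%/12 = 0; months 4+ at r₁ = 22.6%/12 = 0.0188333.
After month 3 (no interest yet): B = £6,300.00 − 3·£198.00 = £5,706.00.

£5,706.00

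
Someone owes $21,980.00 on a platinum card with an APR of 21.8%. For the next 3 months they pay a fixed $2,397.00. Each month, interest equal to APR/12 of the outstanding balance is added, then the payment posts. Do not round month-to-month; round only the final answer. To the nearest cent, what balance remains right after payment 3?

Monthly rate r = 21.8%/12 = 1.81667% = 0.0181667.
Each month: B ← B·(1+r) − $2,397.00.
Month 1: interest $399.30; balance after payment $19,982.30.
Month 2: interest $363.01; balance after payment $17,948.32.
Month 3: interest $326.06; balance after payment $15,877.38.

$15,877.38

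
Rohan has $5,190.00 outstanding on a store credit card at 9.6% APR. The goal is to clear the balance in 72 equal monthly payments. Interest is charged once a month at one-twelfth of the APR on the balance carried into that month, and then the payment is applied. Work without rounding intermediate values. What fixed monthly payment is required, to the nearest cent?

Monthly rate r = 9.6%/12 = 0.8% = 0.008.
Level-payment amortization: P = B₀·r / (1 − (1+r)^(−n)) = 5190.00·0.008 / (1 − 1.008^(−72)).
Denominator 1 − (1+r)^(−72) = 0.436567768.
P = 41.52 / 0.436567768 ≈ 95.11.

$95.11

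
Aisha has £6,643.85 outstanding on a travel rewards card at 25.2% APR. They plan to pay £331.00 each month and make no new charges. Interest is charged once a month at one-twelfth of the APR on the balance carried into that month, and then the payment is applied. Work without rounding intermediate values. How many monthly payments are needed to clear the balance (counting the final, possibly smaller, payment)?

Monthly rate r = 25.2%/12 = 2.1% = 0.021.
Recurrence: B ← B·(1+r) − £331.00.
Month 1: interest £139.52; balance after payment £6,452.37.
Month 2: interest £135.50; balance after payment £6,256.87.
Closed form: n = −ln(1 − rB₀/P)/ln(1+r) = −ln(0.57849)/ln(1.021) ≈ 26.337, so the balance reaches zero during payment 27.

27 payments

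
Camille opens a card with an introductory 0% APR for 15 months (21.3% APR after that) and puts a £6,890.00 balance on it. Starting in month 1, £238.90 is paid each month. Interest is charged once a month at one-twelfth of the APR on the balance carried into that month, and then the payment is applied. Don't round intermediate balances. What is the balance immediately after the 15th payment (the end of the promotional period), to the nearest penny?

Promo months 1–15 at r₀ = 0%/12 = 0; months 16+ at r₁ = 21.3%/12 = 0.01775.
After month 15 (no interest yet): B = £6,890.00 − 15·£238.90 = £3,306.50.

£3,306.50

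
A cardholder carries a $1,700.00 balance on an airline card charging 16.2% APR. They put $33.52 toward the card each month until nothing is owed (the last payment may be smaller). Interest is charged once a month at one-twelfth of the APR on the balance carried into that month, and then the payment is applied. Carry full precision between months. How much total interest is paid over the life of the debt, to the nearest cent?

Monthly rate r = 16.2%/12 = 1.35% = 0.0135.
Payoff takes n = ⌈−ln(1 − rB₀/P)/ln(1+r)⌉ = ⌈86.066⌉ = 87 payments; the last is $2.24.
Total paid = 86·$33.52 + $2.24 = $2,884.96.
Total interest = total paid − principal = $2,884.96 − $1,700.00 = $1,184.96.

$1,184.96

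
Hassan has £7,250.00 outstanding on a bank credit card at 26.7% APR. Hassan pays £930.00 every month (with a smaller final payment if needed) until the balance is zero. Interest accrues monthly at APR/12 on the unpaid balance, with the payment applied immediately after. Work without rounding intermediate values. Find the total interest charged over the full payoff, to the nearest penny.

£803.04

Monthly rate r = 26.7%/12 = 2.225% = 0.02225.
Payoff takes n = ⌈−ln(1 − rB₀/P)/ln(1+r)⌉ = ⌈8.657⌉ = 9 payments; the last is £613.04.
Total paid = 8·£930.00 + £613.04 = £8,053.04.
Total interest = total paid − principal = £8,053.04 − £7,250.00 = £803.04.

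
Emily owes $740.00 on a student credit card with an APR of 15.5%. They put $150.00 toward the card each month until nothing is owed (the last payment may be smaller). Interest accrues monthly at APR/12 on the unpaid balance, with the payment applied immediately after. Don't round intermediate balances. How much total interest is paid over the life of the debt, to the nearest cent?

$29.67

Monthly rate r = 15.5%/12 = 1.29167% = 0.0129167.
Payoff takes n = ⌈−ln(1 − rB₀/P)/ln(1+r)⌉ = ⌈5.130⌉ = 6 payments; the last is $19.67.
Total paid = 5·$150.00 + $19.67 = $769.67.
Total interest = total paid − principal = $769.67 − $740.00 = $29.67.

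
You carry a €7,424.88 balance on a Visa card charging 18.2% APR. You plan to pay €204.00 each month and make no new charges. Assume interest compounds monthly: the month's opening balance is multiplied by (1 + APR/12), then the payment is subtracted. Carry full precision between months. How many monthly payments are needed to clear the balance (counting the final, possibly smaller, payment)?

54 months

Monthly rate r = 18.2%/12 = 1.51667% = 0.0151667.
Recurrence: B ← B·(1+r) − €204.00.
Month 1: interest €112.61; balance after payment €7,333.49.
Month 2: interest €111.22; balance after payment €7,240.72.
Closed form: n = −ln(1 − rB₀/P)/ln(1+r) = −ln(0.44799)/ln(1.01517) ≈ 53.345, so the balance reaches zero during payment 54.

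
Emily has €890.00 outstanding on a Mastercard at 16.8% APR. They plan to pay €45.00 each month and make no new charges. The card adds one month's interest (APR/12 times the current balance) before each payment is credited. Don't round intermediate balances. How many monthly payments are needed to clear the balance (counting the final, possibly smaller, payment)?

24 payments

Monthly rate r = 16.8%/12 = 1.4% = 0.014.
Recurrence: B ← B·(1+r) − €45.00.
Month 1: interest €12.46; balance after payment €857.46.
Month 2: interest €12.00; balance after payment €824.46.
Closed form: n = −ln(1 − rB₀/P)/ln(1+r) = −ln(0.72311)/ln(1.014) ≈ 23.318, so the balance reaches zero during payment 24.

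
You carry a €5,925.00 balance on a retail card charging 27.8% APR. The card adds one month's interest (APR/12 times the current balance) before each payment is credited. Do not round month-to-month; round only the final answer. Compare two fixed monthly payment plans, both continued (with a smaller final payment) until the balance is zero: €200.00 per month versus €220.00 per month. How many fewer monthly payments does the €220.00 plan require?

8 fewer payments

Monthly rate r = 27.8%/12 = 2.31667% = 0.0231667.
At €200.00/mo: n = ⌈−ln(1 − rB₀/P)/ln(1+r)⌉ = 51 payments (last €124.88); total interest = total paid − €5,925.00 = €4,199.88.
At €220.00/mo: 43 payments (last €154.74); total interest €3,469.74.
Payments saved = 51 − 43 = 8.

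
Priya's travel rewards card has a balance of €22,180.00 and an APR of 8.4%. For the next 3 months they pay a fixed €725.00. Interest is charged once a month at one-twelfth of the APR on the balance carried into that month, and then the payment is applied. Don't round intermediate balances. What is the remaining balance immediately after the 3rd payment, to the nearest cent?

Monthly rate r = 8.4%/12 = 0.7% = 0.007.
Each month: B ← B·(1+r) − €725.00.
Month 1: interest €155.26; balance after payment €21,610.26.
Month 2: interest €151.27; balance after payment €21,036.53.
Month 3: interest €147.26; balance after payment €20,458.79.

€20,458.79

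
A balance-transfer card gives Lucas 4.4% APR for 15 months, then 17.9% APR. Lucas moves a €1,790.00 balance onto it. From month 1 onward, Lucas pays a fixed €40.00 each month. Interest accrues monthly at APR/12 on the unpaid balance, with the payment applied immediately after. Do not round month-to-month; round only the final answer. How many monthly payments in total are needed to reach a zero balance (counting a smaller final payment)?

Promo months 1–15 at r₀ = 4.4%/12 = 0.00366667; months 16+ at r₁ = 17.9%/12 = 0.0149167.
After month 15: iterate B ← B·(1+r₀) − €40.00 for 15 months → €1,275.37.
Then at r₁ with €40.00/mo: n₂ = −ln(1 − r₁·B/P)/ln(1+r₁) ≈ 43.60 → 44 more payments.

59 payments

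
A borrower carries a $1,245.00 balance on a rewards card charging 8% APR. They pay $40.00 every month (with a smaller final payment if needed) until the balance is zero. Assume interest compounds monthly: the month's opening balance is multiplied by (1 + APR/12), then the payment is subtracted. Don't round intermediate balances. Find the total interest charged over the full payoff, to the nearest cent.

Monthly rate r = 8%/12 = 0.666667% = 0.00666667.
Payoff takes n = ⌈−ln(1 − rB₀/P)/ln(1+r)⌉ = ⌈35.001⌉ = 36 payments; the last is $0.02.
Total paid = 35·$40.00 + $0.02 = $1,400.02.
Total interest = total paid − principal = $1,400.02 − $1,245.00 = $155.02.

$155.02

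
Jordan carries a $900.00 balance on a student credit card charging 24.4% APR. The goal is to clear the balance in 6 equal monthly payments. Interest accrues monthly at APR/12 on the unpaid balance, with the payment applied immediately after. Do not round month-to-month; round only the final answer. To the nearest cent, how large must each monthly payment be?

Monthly rate r = 24.4%/12 = 2.03333% = 0.0203333.
Level-payment amortization: P = B₀·r / (1 − (1+r)^(−n)) = 900.00·0.0203333 / (1 − 1.02033^(−6)).
Denominator 1 − (1+r)^(−6) = 0.113767748.
P = 18.3 / 0.113767748 ≈ 160.85.

$160.85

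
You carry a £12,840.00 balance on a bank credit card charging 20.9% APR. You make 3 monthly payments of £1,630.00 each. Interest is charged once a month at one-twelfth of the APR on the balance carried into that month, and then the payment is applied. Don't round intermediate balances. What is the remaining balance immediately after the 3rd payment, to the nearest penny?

Monthly rate r = 20.9%/12 = 1.74167% = 0.0174167.
Each month: B ← B·(1+r) − £1,630.00.
Month 1: interest £223.63; balance after payment £11,433.63.
Month 2: interest £199.14; balance after payment £10,002.77.
Month 3: interest £174.21; balance after payment £8,546.98.

£8,546.98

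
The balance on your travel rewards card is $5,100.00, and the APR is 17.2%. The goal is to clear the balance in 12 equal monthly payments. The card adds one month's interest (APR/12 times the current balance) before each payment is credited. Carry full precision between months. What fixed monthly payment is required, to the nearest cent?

Monthly rate r = 17.2%/12 = 1.43333% = 0.0143333.
Level-payment amortization: P = B₀·r / (1 − (1+r)^(−n)) = 5100.00·0.0143333 / (1 − 1.01433^(−12)).
Denominator 1 − (1+r)^(−12) = 0.156992131.
P = 73.1 / 0.156992131 ≈ 465.63.

$465.63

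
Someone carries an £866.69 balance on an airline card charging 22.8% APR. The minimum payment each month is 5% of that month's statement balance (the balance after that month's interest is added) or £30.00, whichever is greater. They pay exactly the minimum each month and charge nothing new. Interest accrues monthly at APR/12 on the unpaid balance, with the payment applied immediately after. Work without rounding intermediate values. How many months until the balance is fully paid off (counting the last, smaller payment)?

37 months

Monthly rate r = 22.8%/12 = 1.9% = 0.019.
While 5% of the post-interest balance exceeds £30.00, each month B ← (B·(1+r))·(1 − 0.05), i.e. B shrinks by the factor (1+r)·0.95 = 0.96805.
This holds for months 1–12. Entering month 13 the balance is £587.00; 5% of the post-interest balance is now below £30.00, so the flat £30.00 minimum applies from here.
From month 13 a fixed £30.00 at rate r clears £587.00 in 25 more payments. Total: 12 + 25 = 37 months.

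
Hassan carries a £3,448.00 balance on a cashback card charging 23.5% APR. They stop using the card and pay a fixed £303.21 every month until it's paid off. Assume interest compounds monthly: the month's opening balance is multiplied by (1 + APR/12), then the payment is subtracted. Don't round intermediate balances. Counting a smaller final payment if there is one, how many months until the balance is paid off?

Monthly rate r = 23.5%/12 = 1.95833% = 0.0195833.
Recurrence: B ← B·(1+r) − £303.21.
Month 1: interest £67.52; balance after payment £3,212.31.
Month 2: interest £62.91; balance after payment £2,972.01.
Closed form: n = −ln(1 − rB₀/P)/ln(1+r) = −ln(0.77731)/ln(1.01958) ≈ 12.990, so the balance reaches zero during payment 13.

13 months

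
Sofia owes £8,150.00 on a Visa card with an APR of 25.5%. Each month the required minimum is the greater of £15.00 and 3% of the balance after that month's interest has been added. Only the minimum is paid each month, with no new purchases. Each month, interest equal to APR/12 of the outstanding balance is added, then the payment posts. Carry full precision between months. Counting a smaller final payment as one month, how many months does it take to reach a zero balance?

355 months

Monthly rate r = 25.5%/12 = 2.125% = 0.02125.
While 3% of the post-interest balance exceeds £15.00, each month B ← (B·(1+r))·(1 − 0.03), i.e. B shrinks by the factor (1+r)·0.97 = 0.99061.
This holds for months 1–299. Entering month 300 the balance is £485.73; 3% of the post-interest balance is now below £15.00, so the flat £15.00 minimum applies from here.
From month 300 a fixed £15.00 at rate r clears £485.73 in 56 more payments. Total: 299 + 56 = 355 months.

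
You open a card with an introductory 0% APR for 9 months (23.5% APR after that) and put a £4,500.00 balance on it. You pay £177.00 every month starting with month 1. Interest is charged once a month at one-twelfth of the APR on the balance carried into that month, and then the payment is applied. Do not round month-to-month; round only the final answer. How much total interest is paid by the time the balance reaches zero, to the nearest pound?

Promo months 1–9 at r₀ = 0%/12 = 0; months 10+ at r₁ = 23.5%/12 = 0.0195833.
After month 9 (no interest yet): B = £4,500.00 − 9·£177.00 = £2,907.00.
Then at r₁ with £177.00/mo: n₂ = −ln(1 − r₁·B/P)/ln(1+r₁) ≈ 20.01 → 21 more payments.
Total paid = 29·£177.00 + £1.69 = £5,134.69; interest = £5,134.69 − £4,500.00 = £634.69.

£635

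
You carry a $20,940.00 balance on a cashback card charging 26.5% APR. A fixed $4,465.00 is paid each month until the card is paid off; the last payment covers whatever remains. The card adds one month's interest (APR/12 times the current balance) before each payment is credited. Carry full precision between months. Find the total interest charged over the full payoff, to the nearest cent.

Monthly rate r = 26.5%/12 = 2.20833% = 0.0220833.
Payoff takes n = ⌈−ln(1 − rB₀/P)/ln(1+r)⌉ = ⌈5.005⌉ = 6 payments; the last is $24.01.
Total paid = 5·$4,465.00 + $24.01 = $22,349.01.
Total interest = total paid − principal = $22,349.01 − $20,940.00 = $1,409.01.

$1,409.01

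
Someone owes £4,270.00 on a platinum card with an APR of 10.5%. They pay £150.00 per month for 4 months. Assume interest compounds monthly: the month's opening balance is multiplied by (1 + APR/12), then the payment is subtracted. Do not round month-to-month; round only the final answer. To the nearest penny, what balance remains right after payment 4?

£3,813.50

Monthly rate r = 10.5%/12 = 0.875% = 0.00875.
Each month: B ← B·(1+r) − £150.00.
Month 1: interest £37.36; balance after payment £4,157.36.
Month 2: interest £36.38; balance after payment £4,043.74.
Month 3: interest £35.38; balance after payment £3,929.12.
Month 4: interest £34.38; balance after payment £3,813.50.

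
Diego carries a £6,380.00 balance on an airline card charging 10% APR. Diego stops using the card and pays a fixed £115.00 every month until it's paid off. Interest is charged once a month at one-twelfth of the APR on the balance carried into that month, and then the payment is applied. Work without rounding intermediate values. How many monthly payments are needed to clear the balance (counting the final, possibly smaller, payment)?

Monthly rate r = 10%/12 = 0.833333% = 0.00833333.
Recurrence: B ← B·(1+r) − £115.00.
Month 1: interest £53.17; balance after payment £6,318.17.
Month 2: interest £52.65; balance after payment £6,255.82.
Closed form: n = −ln(1 − rB₀/P)/ln(1+r) = −ln(0.53768)/ln(1.00833) ≈ 74.769, so the balance reaches zero during payment 75.

75 months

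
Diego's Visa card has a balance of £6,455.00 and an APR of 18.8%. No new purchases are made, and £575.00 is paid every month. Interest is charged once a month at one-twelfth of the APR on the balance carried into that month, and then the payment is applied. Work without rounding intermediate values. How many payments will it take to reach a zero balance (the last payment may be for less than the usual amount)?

13 months

Monthly rate r = 18.8%/12 = 1.56667% = 0.0156667.
Recurrence: B ← B·(1+r) − £575.00.
Month 1: interest £101.13; balance after payment £5,981.13.
Month 2: interest £93.70; balance after payment £5,499.83.
Closed form: n = −ln(1 − rB₀/P)/ln(1+r) = −ln(0.82412)/ln(1.01567) ≈ 12.443, so the balance reaches zero during payment 13.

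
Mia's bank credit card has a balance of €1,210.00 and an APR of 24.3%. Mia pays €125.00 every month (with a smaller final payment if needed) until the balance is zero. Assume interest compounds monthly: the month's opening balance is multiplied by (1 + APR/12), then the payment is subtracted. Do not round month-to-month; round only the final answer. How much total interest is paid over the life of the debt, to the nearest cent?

€150.52

Monthly rate r = 24.3%/12 = 2.025% = 0.02025.
Payoff takes n = ⌈−ln(1 − rB₀/P)/ln(1+r)⌉ = ⌈10.883⌉ = 11 payments; the last is €110.52.
Total paid = 10·€125.00 + €110.52 = €1,360.52.
Total interest = total paid − principal = €1,360.52 − €1,210.00 = €150.52.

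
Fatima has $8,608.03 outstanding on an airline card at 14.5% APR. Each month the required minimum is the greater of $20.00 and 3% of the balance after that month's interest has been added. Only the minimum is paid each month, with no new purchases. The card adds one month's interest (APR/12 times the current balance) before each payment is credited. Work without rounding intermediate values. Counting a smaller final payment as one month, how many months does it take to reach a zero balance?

Monthly rate r = 14.5%/12 = 1.20833% = 0.0120833.
While 3% of the post-interest balance exceeds $20.00, each month B ← (B·(1+r))·(1 − 0.03), i.e. B shrinks by the factor (1+r)·0.97 = 0.98172.
This holds for months 1–140. Entering month 141 the balance is $650.47; 3% of the post-interest balance is now below $20.00, so the flat $20.00 minimum applies from here.
From month 141 a fixed $20.00 at rate r clears $650.47 in 42 more payments. Total: 140 + 42 = 182 months.

182 months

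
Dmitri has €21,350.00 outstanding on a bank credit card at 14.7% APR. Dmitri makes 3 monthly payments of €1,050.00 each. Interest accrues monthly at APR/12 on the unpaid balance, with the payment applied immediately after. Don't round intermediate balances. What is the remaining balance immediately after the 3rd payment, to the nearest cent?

Monthly rate r = 14.7%/12 = 1.225% = 0.01225.
Each month: B ← B·(1+r) − €1,050.00.
Month 1: interest €261.54; balance after payment €20,561.54.
Month 2: interest €251.88; balance after payment €19,763.42.
Month 3: interest €242.10; balance after payment €18,955.52.

€18,955.52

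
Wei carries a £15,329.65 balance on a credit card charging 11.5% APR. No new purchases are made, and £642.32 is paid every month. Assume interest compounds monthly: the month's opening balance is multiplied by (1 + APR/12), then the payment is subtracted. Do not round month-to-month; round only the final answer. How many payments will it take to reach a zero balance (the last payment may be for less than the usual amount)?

28 payments

Monthly rate r = 11.5%/12 = 0.958333% = 0.00958333.
Recurrence: B ← B·(1+r) − £642.32.
Month 1: interest £146.91; balance after payment £14,834.24.
Month 2: interest £142.16; balance after payment £14,334.08.
Closed form: n = −ln(1 − rB₀/P)/ln(1+r) = −ln(0.77128)/ln(1.00958) ≈ 27.229, so the balance reaches zero during payment 28.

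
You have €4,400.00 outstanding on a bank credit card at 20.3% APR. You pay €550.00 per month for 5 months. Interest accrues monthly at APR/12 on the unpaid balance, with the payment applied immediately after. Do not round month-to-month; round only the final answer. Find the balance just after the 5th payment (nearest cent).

Monthly rate r = 20.3%/12 = 1.69167% = 0.0169167.
Each month: B ← B·(1+r) − €550.00.
Month 1: interest €74.43; balance after payment €3,924.43.
Month 2: interest €66.39; balance after payment €3,440.82.
Month 3: interest €58.21; balance after payment €2,949.03.
Month 4: interest €49.89; balance after payment €2,448.92.
Month 5: interest €41.43; balance after payment €1,940.34.

€1,940.34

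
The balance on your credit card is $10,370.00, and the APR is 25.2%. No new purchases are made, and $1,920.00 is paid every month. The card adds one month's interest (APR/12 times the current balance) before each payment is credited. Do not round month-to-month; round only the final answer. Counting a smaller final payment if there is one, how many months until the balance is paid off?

6 months

Monthly rate r = 25.2%/12 = 2.1% = 0.021.
Recurrence: B ← B·(1+r) − $1,920.00.
Month 1: interest $217.77; balance after payment $8,667.77.
Month 2: interest $182.02; balance after payment $6,929.79.
Month 3: interest $145.53; balance after payment $5,155.32.
Month 4: interest $108.26; balance after payment $3,343.58.
Month 5: interest $70.22; balance after payment $1,493.80.
Month 6: interest $31.37; balance after payment $0.00.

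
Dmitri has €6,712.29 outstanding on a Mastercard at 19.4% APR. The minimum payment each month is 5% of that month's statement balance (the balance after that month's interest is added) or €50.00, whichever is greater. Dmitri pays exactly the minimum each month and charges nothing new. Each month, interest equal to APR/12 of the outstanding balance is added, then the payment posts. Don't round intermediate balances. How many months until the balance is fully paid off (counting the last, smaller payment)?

79 months

Monthly rate r = 19.4%/12 = 1.61667% = 0.0161667.
While 5% of the post-interest balance exceeds €50.00, each month B ← (B·(1+r))·(1 − 0.05), i.e. B shrinks by the factor (1+r)·0.95 = 0.96536.
This holds for months 1–55. Entering month 56 the balance is €965.47; 5% of the post-interest balance is now below €50.00, so the flat €50.00 minimum applies from here.
From month 56 a fixed €50.00 at rate r clears €965.47 in 24 more payments. Total: 55 + 24 = 79 months.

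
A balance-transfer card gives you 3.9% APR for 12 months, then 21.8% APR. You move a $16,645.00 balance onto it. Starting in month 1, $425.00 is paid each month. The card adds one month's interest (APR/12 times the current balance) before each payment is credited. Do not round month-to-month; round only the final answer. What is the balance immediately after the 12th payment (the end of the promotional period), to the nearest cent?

$12,113.73

Promo months 1–12 at r₀ = 3.9%/12 = 0.00325; months 13+ at r₁ = 21.8%/12 = 0.0181667.
After month 12: iterate B ← B·(1+r₀) − $425.00 for 12 months → $12,113.73.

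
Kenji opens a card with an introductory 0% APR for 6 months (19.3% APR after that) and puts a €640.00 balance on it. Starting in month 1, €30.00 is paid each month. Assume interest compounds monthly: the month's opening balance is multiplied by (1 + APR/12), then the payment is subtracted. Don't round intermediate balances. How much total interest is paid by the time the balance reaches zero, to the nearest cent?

€72.48

Promo months 1–6 at r₀ = 0%/12 = 0; months 7+ at r₁ = 19.3%/12 = 0.0160833.
After month 6 (no interest yet): B = €640.00 − 6·€30.00 = €460.00.
Then at r₁ with €30.00/mo: n₂ = −ln(1 − r₁·B/P)/ln(1+r₁) ≈ 17.75 → 18 more payments.
Total paid = 23·€30.00 + €22.48 = €712.48; interest = €712.48 − €640.00 = €72.48.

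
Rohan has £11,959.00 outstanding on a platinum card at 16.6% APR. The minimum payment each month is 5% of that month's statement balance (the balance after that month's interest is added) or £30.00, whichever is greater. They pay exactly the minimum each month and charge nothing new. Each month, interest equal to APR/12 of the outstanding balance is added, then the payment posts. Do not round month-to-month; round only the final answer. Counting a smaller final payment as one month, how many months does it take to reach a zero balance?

Monthly rate r = 16.6%/12 = 1.38333% = 0.0138333.
While 5% of the post-interest balance exceeds £30.00, each month B ← (B·(1+r))·(1 − 0.05), i.e. B shrinks by the factor (1+r)·0.95 = 0.96314.
This holds for months 1–81. Entering month 82 the balance is £570.95; 5% of the post-interest balance is now below £30.00, so the flat £30.00 minimum applies from here.
From month 82 a fixed £30.00 at rate r clears £570.95 in 23 more payments. Total: 81 + 23 = 104 months.

104 months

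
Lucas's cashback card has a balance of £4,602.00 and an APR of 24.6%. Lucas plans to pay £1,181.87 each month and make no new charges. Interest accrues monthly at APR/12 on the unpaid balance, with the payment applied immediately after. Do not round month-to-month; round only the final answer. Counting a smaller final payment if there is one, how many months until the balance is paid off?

Monthly rate r = 24.6%/12 = 2.05% = 0.0205.
Recurrence: B ← B·(1+r) − £1,181.87.
Month 1: interest £94.34; balance after payment £3,514.47.
Month 2: interest £72.05; balance after payment £2,404.65.
Month 3: interest £49.30; balance after payment £1,272.07.
Month 4: interest £26.08; balance after payment £116.28.
Month 5: interest £2.38; balance after payment £0.00.

5 months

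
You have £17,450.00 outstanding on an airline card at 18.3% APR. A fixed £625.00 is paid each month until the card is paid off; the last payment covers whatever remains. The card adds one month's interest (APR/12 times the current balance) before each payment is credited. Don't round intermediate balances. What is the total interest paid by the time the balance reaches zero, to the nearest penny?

£5,459.35

Monthly rate r = 18.3%/12 = 1.525% = 0.01525.
Payoff takes n = ⌈−ln(1 − rB₀/P)/ln(1+r)⌉ = ⌈36.653⌉ = 37 payments; the last is £409.35.
Total paid = 36·£625.00 + £409.35 = £22,909.35.
Total interest = total paid − principal = £22,909.35 − £17,450.00 = £5,459.35.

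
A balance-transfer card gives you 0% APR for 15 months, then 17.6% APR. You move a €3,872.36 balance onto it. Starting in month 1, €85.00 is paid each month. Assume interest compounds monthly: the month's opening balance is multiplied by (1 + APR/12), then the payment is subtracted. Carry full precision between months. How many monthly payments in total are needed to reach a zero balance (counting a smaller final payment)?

Promo months 1–15 at r₀ = 0%/12 = 0; months 16+ at r₁ = 17.6%/12 = 0.0146667.
After month 15 (no interest yet): B = €3,872.36 − 15·€85.00 = €2,597.36.
Then at r₁ with €85.00/mo: n₂ = −ln(1 − r₁·B/P)/ln(1+r₁) ≈ 40.83 → 41 more payments.

56 payments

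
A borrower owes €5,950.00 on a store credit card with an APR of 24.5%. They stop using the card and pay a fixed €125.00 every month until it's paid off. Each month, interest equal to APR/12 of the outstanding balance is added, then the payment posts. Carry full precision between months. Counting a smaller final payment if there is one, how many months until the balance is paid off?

Monthly rate r = 24.5%/12 = 2.04167% = 0.0204167.
Recurrence: B ← B·(1+r) − €125.00.
Month 1: interest €121.48; balance after payment €5,946.48.
Month 2: interest €121.41; balance after payment €5,942.89.
Closed form: n = −ln(1 − rB₀/P)/ln(1+r) = −ln(0.028167)/ln(1.02042) ≈ 176.617, so the balance reaches zero during payment 177.

177 payments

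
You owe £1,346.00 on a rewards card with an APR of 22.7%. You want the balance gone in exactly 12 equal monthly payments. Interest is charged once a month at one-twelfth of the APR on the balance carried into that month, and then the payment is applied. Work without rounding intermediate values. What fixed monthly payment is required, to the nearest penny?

Monthly rate r = 22.7%/12 = 1.89167% = 0.0189167.
Level-payment amortization: P = B₀·r / (1 − (1+r)^(−n)) = 1346.00·0.0189167 / (1 − 1.01892^(−12)).
Denominator 1 − (1+r)^(−12) = 0.201387679.
P = 25.4618 / 0.201387679 ≈ 126.43.

£126.43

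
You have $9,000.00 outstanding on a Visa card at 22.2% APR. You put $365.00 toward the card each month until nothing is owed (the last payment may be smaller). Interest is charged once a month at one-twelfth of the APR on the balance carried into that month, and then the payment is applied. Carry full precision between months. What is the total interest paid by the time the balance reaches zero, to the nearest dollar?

$3,129

Monthly rate r = 22.2%/12 = 1.85% = 0.0185.
Payoff takes n = ⌈−ln(1 − rB₀/P)/ln(1+r)⌉ = ⌈33.228⌉ = 34 payments; the last is $83.95.
Total paid = 33·$365.00 + $83.95 = $12,128.95.
Total interest = total paid − principal = $12,128.95 − $9,000.00 = $3,128.95.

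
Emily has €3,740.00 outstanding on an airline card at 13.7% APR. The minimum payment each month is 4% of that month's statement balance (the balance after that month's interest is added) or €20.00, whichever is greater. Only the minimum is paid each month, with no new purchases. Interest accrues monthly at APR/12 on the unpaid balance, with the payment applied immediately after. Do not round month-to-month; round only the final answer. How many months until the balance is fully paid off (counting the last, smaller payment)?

98 months

Monthly rate r = 13.7%/12 = 1.14167% = 0.0114167.
While 4% of the post-interest balance exceeds €20.00, each month B ← (B·(1+r))·(1 − 0.04), i.e. B shrinks by the factor (1+r)·0.96 = 0.97096.
This holds for months 1–69. Entering month 70 the balance is €489.51; 4% of the post-interest balance is now below €20.00, so the flat €20.00 minimum applies from here.
From month 70 a fixed €20.00 at rate r clears €489.51 in 29 more payments. Total: 69 + 29 = 98 months.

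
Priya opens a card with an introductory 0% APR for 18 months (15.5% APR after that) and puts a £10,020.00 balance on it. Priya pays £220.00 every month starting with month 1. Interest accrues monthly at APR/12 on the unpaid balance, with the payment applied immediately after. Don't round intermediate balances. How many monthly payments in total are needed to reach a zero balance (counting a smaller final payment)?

Promo months 1–18 at r₀ = 0%/12 = 0; months 19+ at r₁ = 15.5%/12 = 0.0129167.
After month 18 (no interest yet): B = £10,020.00 − 18·£220.00 = £6,060.00.
Then at r₁ with £220.00/mo: n₂ = −ln(1 − r₁·B/P)/ln(1+r₁) ≈ 34.26 → 35 more payments.

53 months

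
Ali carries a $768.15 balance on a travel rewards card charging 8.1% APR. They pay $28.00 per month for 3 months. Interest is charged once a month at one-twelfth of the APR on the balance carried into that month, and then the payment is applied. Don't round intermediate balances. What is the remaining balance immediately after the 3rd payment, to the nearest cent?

$699.24

Monthly rate r = 8.1%/12 = 0.675% = 0.00675.
Each month: B ← B·(1+r) − $28.00.
Month 1: interest $5.19; balance after payment $745.34.
Month 2: interest $5.03; balance after payment $722.37.
Month 3: interest $4.88; balance after payment $699.24.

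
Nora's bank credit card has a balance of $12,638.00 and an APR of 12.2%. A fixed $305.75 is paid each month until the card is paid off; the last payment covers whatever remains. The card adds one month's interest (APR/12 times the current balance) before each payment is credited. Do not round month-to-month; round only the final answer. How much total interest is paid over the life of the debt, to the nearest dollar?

$3,839

Monthly rate r = 12.2%/12 = 1.01667% = 0.0101667.
Payoff takes n = ⌈−ln(1 − rB₀/P)/ln(1+r)⌉ = ⌈53.891⌉ = 54 payments; the last is $272.70.
Total paid = 53·$305.75 + $272.70 = $16,477.45.
Total interest = total paid − principal = $16,477.45 − $12,638.00 = $3,839.45.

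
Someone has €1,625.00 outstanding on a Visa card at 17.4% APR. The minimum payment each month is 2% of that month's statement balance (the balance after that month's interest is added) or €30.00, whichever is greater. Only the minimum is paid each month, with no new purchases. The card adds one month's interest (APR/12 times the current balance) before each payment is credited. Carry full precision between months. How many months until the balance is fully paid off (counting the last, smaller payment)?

Monthly rate r = 17.4%/12 = 1.45% = 0.0145.
While 2% of the post-interest balance exceeds €30.00, each month B ← (B·(1+r))·(1 − 0.02), i.e. B shrinks by the factor (1+r)·0.98 = 0.99421.
This holds for months 1–17. Entering month 18 the balance is €1,472.25; 2% of the post-interest balance is now below €30.00, so the flat €30.00 minimum applies from here.
From month 18 a fixed €30.00 at rate r clears €1,472.25 in 87 more payments. Total: 17 + 87 = 104 months.

104 months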